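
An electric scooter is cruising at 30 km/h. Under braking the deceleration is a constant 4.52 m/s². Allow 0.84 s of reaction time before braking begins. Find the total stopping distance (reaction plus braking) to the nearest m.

Total stopping distance ≈ 15 m

30 km/h ÷ 3.6 = 8.3333 m/s.
Reaction distance = v·t_r = 8.3333 × 0.84 = 7.000 m.
Braking distance = v²/(2a) = 8.3333² / (2 × 4.520) = 69.444 / 9.040 = 7.682 m.
Total = 7.000 + 7.682 = 14.682 m.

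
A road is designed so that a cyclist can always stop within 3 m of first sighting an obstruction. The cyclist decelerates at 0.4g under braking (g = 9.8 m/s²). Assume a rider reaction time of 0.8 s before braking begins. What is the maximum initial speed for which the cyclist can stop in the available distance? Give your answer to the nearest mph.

Maximum speed ≈ 6 mph

a = 0.4 × 9.8 = 3.920 m/s².
Stopping distance: v·t_r + v²/(2a) = 3 with t_r = 0.8 s and a = 3.920 m/s².
So v² + 6.272 v − 23.52 = 0.
Positive root: v = −a·t_r + √((a·t_r)² + 2a·d) = −3.136 + √(9.834 + 23.52) = 2.6393 m/s.
2.6393 m/s ÷ 0.44704 = 5.904 mph.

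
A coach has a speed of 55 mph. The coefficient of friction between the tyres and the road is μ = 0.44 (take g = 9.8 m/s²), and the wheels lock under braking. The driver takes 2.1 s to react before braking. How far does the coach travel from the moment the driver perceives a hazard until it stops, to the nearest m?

55 mph × 0.44704 = 24.5872 m/s.
a = μg = 0.44 × 9.8 = 4.312 m/s².
Reaction distance = v·t_r = 24.5872 × 2.1 = 51.633 m.
Braking distance = v²/(2a) = 24.5872² / (2 × 4.312) = 604.530 / 8.624 = 70.099 m.
Total = 51.633 + 70.099 = 121.732 m.

Total stopping distance ≈ 122 m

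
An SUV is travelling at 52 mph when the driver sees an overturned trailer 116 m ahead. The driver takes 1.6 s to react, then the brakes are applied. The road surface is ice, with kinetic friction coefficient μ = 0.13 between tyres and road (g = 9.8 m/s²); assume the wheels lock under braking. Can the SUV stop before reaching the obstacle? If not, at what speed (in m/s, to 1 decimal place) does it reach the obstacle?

No — it strikes the obstacle at 18.4 m/s

52 mph × 0.44704 = 23.2461 m/s.
a = μg = 0.13 × 9.8 = 1.274 m/s².
Reaction distance = 23.2461 × 1.6 = 37.194 m.
Braking distance needed to stop: v²/(2a) = 540.381 / 2.548 = 212.080 m, so total needed = 37.194 + 212.080 = 249.274 m > 116 m — it cannot stop.
Distance remaining when braking begins: 116 − 37.194 = 78.806 m.
v² = v₀² − 2a·d = 540.381 − 2 × 1.274 × 78.806 = 339.583 m²/s².
v = √339.583 = 18.428 m/s.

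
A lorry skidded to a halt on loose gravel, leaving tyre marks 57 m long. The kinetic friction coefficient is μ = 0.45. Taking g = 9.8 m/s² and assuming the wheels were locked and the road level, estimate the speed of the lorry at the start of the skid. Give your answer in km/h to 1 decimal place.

Initial speed ≈ 80.7 km/h

Deceleration a = μg = 0.45 × 9.8 = 4.410 m/s².
v = √(2a·d) = √(2 × 4.410 × 57) = √502.740 = 22.4219 m/s.
= 22.4219 × 3.6 = 80.719 km/h.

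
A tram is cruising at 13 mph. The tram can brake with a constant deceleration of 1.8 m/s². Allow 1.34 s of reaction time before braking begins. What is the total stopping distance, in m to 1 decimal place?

Total stopping distance ≈ 17.2 m

13 mph × 0.44704 = 5.8115 m/s.
Reaction distance = v·t_r = 5.8115 × 1.34 = 7.787 m.
Braking distance = v²/(2a) = 5.8115² / (2 × 1.800) = 33.774 / 3.600 = 9.382 m.
Total = 7.787 + 9.382 = 17.169 m.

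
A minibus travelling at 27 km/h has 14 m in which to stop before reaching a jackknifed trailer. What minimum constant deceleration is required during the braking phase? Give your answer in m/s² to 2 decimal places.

27 km/h ÷ 3.6 = 7.5000 m/s.
v² = 2a·d ⇒ a = v²/(2d) = 7.5000² / (2 × 14.000) = 56.250 / 28.000 = 2.0089 m/s².

Required deceleration ≈ 2.01 m/s²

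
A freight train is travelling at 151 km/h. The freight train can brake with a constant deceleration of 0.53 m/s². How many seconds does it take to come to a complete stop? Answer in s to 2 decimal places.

Braking time ≈ 79.14 s

151 km/h ÷ 3.6 = 41.9444 m/s.
Braking time = v/a = 41.9444 / 0.530 = 79.140 s.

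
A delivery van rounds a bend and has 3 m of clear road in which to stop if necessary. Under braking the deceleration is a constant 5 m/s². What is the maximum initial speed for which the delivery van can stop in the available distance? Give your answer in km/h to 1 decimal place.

Maximum speed ≈ 19.7 km/h

v²/(2a) = d ⇒ v = √(2 × 5.000 × 3) = √30.00 = 5.4772 m/s.
5.4772 m/s × 3.6 = 19.718 km/h.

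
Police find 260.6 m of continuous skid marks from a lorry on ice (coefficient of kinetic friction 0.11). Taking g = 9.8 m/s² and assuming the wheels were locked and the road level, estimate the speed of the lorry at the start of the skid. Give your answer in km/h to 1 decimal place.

Deceleration a = μg = 0.11 × 9.8 = 1.078 m/s².
v = √(2a·d) = √(2 × 1.078 × 260.6) = √561.854 = 23.7035 m/s.
= 23.7035 × 3.6 = 85.333 km/h.

Initial speed ≈ 85.3 km/h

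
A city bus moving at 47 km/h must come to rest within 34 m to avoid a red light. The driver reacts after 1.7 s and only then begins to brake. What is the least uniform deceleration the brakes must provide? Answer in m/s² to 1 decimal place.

47 km/h ÷ 3.6 = 13.0556 m/s.
Distance covered during reaction = 13.0556 × 1.7 = 22.195 m.
Distance available for braking: 34 − 22.195 = 11.805 m.
v² = 2a·d ⇒ a = v²/(2d) = 13.0556² / (2 × 11.805) = 170.449 / 23.610 = 7.2194 m/s².

Required deceleration ≈ 7.2 m/s²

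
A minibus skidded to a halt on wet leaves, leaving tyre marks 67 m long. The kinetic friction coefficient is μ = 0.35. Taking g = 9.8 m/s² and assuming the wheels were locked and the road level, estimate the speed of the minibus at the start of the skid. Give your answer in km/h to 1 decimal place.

Deceleration a = μg = 0.35 × 9.8 = 3.430 m/s².
v = √(2a·d) = √(2 × 3.430 × 67) = √459.620 = 21.4387 m/s.
= 21.4387 × 3.6 = 77.179 km/h.

Initial speed ≈ 77.2 km/h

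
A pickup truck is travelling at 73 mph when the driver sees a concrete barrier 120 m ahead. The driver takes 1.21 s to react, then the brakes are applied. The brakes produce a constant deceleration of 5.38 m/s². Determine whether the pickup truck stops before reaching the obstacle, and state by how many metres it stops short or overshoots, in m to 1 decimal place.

No — it overshoots by 18.5 m

73 mph × 0.44704 = 32.6339 m/s.
Reaction distance = 32.6339 × 1.21 = 39.487 m.
Braking distance = v²/(2a) = 1064.971 / 10.760 = 98.975 m.
Total stopping distance = 39.487 + 98.975 = 138.462 m, vs 120 m available — it cannot stop in time and overshoots by 138.462 − 120 = 18.462 m.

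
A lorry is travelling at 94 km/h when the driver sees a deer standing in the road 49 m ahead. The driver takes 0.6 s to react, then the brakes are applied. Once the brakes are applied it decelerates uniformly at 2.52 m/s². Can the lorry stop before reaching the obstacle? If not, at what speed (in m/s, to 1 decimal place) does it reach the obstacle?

No — it strikes the obstacle at 22.7 m/s

94 km/h ÷ 3.6 = 26.1111 m/s.
Reaction distance = 26.1111 × 0.6 = 15.667 m.
Braking distance needed to stop: v²/(2a) = 681.790 / 5.040 = 135.276 m, so total needed = 15.667 + 135.276 = 150.943 m > 49 m — it cannot stop.
Distance remaining when braking begins: 49 − 15.667 = 33.333 m.
v² = v₀² − 2a·d = 681.790 − 2 × 2.520 × 33.333 = 513.792 m²/s².
v = √513.792 = 22.667 m/s.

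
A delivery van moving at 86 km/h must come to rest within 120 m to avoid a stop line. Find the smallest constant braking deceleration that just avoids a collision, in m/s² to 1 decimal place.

Required deceleration ≈ 2.4 m/s²

86 km/h ÷ 3.6 = 23.8889 m/s.
v² = 2a·d ⇒ a = v²/(2d) = 23.8889² / (2 × 120.000) = 570.680 / 240.000 = 2.3778 m/s².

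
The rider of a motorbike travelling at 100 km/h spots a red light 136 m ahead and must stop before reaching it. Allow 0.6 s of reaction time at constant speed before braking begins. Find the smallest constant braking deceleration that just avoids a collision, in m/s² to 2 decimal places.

100 km/h ÷ 3.6 = 27.7778 m/s.
Distance covered during reaction = 27.7778 × 0.6 = 16.667 m.
Distance available for braking: 136 − 16.667 = 119.333 m.
v² = 2a·d ⇒ a = v²/(2d) = 27.7778² / (2 × 119.333) = 771.606 / 238.666 = 3.2330 m/s².

Required deceleration ≈ 3.23 m/s²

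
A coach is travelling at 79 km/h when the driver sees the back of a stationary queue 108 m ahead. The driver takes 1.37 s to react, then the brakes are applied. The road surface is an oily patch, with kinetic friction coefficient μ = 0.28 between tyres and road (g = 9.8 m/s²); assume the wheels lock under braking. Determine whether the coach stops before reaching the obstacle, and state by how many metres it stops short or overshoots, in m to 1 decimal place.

No — it overshoots by 9.8 m

79 km/h ÷ 3.6 = 21.9444 m/s.
a = μg = 0.28 × 9.8 = 2.744 m/s².
Reaction distance = 21.9444 × 1.37 = 30.064 m.
Braking distance = v²/(2a) = 481.557 / 5.488 = 87.747 m.
Total stopping distance = 30.064 + 87.747 = 117.811 m, vs 108 m available — it cannot stop in time and overshoots by 117.811 − 108 = 9.811 m.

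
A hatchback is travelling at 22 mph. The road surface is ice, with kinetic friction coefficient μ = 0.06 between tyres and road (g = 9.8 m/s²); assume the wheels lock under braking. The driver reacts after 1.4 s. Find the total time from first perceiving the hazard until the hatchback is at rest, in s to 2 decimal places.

Total time ≈ 18.13 s

22 mph × 0.44704 = 9.8349 m/s.
a = μg = 0.06 × 9.8 = 0.588 m/s².
Braking time = v/a = 9.8349 / 0.588 = 16.726 s.
Total = 1.4 + 16.726 = 18.126 s.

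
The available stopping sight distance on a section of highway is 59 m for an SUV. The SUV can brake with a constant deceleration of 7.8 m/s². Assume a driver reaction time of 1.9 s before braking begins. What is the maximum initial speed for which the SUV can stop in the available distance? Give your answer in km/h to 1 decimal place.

Maximum speed ≈ 68.2 km/h

Stopping distance: v·t_r + v²/(2a) = 59 with t_r = 1.9 s and a = 7.800 m/s².
So v² + 29.640 v − 920.40 = 0.
Positive root: v = −a·t_r + √((a·t_r)² + 2a·d) = −14.820 + √(219.632 + 920.40) = 18.9444 m/s.
18.9444 m/s × 3.6 = 68.200 km/h.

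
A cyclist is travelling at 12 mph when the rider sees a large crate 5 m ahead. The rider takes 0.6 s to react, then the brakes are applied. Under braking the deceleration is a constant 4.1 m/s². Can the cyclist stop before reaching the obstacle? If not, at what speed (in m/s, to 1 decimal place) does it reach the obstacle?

No — it strikes the obstacle at 3.8 m/s

12 mph × 0.44704 = 5.3645 m/s.
Reaction distance = 5.3645 × 0.6 = 3.219 m.
Braking distance needed to stop: v²/(2a) = 28.778 / 8.200 = 3.510 m, so total needed = 3.219 + 3.510 = 6.729 m > 5 m — it cannot stop.
Distance remaining when braking begins: 5 − 3.219 = 1.781 m.
v² = v₀² − 2a·d = 28.778 − 2 × 4.100 × 1.781 = 14.174 m²/s².
v = √14.174 = 3.765 m/s.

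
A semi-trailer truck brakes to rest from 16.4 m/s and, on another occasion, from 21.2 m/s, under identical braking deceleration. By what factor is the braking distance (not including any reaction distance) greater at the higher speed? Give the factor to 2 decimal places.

Factor ≈ 1.67

Braking distance d = v²/(2a), so with a fixed, d ∝ v².
Factor = (21.2/16.4)² = 1.2927² = 1.6711.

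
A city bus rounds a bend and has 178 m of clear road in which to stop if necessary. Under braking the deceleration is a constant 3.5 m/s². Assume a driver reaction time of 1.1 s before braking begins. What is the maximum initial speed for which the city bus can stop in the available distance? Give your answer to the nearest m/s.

Maximum speed ≈ 32 m/s

Stopping distance: v·t_r + v²/(2a) = 178 with t_r = 1.1 s and a = 3.500 m/s².
So v² + 7.700 v − 1246.00 = 0.
Positive root: v = −a·t_r + √((a·t_r)² + 2a·d) = −3.850 + √(14.823 + 1246.00) = 31.6581 m/s.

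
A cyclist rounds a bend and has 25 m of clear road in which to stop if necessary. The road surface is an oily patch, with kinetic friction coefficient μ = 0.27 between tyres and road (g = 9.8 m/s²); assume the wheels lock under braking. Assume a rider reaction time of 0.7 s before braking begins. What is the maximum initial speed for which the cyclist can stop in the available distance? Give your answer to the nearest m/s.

a = μg = 0.27 × 9.8 = 2.646 m/s².
Stopping distance: v·t_r + v²/(2a) = 25 with t_r = 0.7 s and a = 2.646 m/s².
So v² + 3.704 v − 132.30 = 0.
Positive root: v = −a·t_r + √((a·t_r)² + 2a·d) = −1.852 + √(3.430 + 132.30) = 9.7983 m/s.

Maximum speed ≈ 10 m/s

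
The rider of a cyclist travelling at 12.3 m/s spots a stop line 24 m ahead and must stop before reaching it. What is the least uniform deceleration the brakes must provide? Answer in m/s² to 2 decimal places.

v² = 2a·d ⇒ a = v²/(2d) = 12.3000² / (2 × 24.000) = 151.290 / 48.000 = 3.1519 m/s².

Required deceleration ≈ 3.15 m/s²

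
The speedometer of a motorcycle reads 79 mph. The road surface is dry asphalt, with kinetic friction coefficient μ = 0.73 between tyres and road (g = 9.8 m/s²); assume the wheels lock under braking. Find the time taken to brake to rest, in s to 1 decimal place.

Braking time ≈ 4.9 s

79 mph × 0.44704 = 35.3162 m/s.
a = μg = 0.73 × 9.8 = 7.154 m/s².
Braking time = v/a = 35.3162 / 7.154 = 4.937 s.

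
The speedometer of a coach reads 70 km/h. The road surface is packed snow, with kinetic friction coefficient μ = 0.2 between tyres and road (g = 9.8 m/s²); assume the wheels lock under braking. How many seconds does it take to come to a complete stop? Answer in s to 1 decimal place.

70 km/h ÷ 3.6 = 19.4444 m/s.
a = μg = 0.2 × 9.8 = 1.960 m/s².
Braking time = v/a = 19.4444 / 1.960 = 9.921 s.

Braking time ≈ 9.9 s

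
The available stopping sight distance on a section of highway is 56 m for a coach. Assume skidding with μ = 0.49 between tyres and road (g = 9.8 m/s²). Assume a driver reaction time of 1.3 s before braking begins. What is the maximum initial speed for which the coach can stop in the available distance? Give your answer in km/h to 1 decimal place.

Maximum speed ≈ 64.0 km/h

a = μg = 0.49 × 9.8 = 4.802 m/s².
Stopping distance: v·t_r + v²/(2a) = 56 with t_r = 1.3 s and a = 4.802 m/s².
So v² + 12.485 v − 537.82 = 0.
Positive root: v = −a·t_r + √((a·t_r)² + 2a·d) = −6.243 + √(38.975 + 537.82) = 17.7736 m/s.
17.7736 m/s × 3.6 = 63.985 km/h.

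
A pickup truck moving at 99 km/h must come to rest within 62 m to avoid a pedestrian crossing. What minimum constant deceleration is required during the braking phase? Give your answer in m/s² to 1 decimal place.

99 km/h ÷ 3.6 = 27.5000 m/s.
v² = 2a·d ⇒ a = v²/(2d) = 27.5000² / (2 × 62.000) = 756.250 / 124.000 = 6.0988 m/s².

Required deceleration ≈ 6.1 m/s²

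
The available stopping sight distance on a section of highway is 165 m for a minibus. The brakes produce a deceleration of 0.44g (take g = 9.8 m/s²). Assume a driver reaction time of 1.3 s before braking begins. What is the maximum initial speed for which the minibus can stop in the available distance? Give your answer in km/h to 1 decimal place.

a = 0.44 × 9.8 = 4.312 m/s².
Stopping distance: v·t_r + v²/(2a) = 165 with t_r = 1.3 s and a = 4.312 m/s².
So v² + 11.211 v − 1422.96 = 0.
Positive root: v = −a·t_r + √((a·t_r)² + 2a·d) = −5.606 + √(31.427 + 1422.96) = 32.5304 m/s.
32.5304 m/s × 3.6 = 117.109 km/h.

Maximum speed ≈ 117.1 km/h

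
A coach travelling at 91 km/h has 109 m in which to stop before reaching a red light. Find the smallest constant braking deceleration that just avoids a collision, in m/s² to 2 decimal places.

91 km/h ÷ 3.6 = 25.2778 m/s.
v² = 2a·d ⇒ a = v²/(2d) = 25.2778² / (2 × 109.000) = 638.967 / 218.000 = 2.9310 m/s².

Required deceleration ≈ 2.93 m/s²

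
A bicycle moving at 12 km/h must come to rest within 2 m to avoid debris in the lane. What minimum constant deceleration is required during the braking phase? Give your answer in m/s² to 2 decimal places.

Required deceleration ≈ 2.78 m/s²

12 km/h ÷ 3.6 = 3.3333 m/s.
v² = 2a·d ⇒ a = v²/(2d) = 3.3333² / (2 × 2.000) = 11.111 / 4.000 = 2.7778 m/s².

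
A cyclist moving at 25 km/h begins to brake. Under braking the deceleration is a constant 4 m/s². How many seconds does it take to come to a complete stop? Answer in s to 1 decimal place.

Braking time ≈ 1.7 s

25 km/h ÷ 3.6 = 6.9444 m/s.
Braking time = v/a = 6.9444 / 4.000 = 1.736 s.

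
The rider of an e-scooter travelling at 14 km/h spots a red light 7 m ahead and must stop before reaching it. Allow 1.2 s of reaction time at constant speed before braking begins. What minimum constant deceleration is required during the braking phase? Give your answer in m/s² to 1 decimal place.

Required deceleration ≈ 3.2 m/s²

14 km/h ÷ 3.6 = 3.8889 m/s.
Distance covered during reaction = 3.8889 × 1.2 = 4.667 m.
Distance available for braking: 7 − 4.667 = 2.333 m.
v² = 2a·d ⇒ a = v²/(2d) = 3.8889² / (2 × 2.333) = 15.124 / 4.666 = 3.2413 m/s².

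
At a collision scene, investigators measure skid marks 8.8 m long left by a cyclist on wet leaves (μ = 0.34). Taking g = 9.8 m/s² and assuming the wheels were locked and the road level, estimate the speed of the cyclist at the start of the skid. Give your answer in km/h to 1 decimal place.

Initial speed ≈ 27.6 km/h

Deceleration a = μg = 0.34 × 9.8 = 3.332 m/s².
v = √(2a·d) = √(2 × 3.332 × 8.8) = √58.643 = 7.6579 m/s.
= 7.6579 × 3.6 = 27.568 km/h.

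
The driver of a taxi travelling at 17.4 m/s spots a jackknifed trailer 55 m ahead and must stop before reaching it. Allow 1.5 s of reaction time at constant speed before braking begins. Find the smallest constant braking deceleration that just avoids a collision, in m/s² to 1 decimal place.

Distance covered during reaction = 17.4000 × 1.5 = 26.100 m.
Distance available for braking: 55 − 26.100 = 28.900 m.
v² = 2a·d ⇒ a = v²/(2d) = 17.4000² / (2 × 28.900) = 302.760 / 57.800 = 5.2381 m/s².

Required deceleration ≈ 5.2 m/s²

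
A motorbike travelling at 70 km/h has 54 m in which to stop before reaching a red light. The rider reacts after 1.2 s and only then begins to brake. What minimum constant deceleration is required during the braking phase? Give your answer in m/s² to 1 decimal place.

Required deceleration ≈ 6.2 m/s²

70 km/h ÷ 3.6 = 19.4444 m/s.
Distance covered during reaction = 19.4444 × 1.2 = 23.333 m.
Distance available for braking: 54 − 23.333 = 30.667 m.
v² = 2a·d ⇒ a = v²/(2d) = 19.4444² / (2 × 30.667) = 378.085 / 61.334 = 6.1644 m/s².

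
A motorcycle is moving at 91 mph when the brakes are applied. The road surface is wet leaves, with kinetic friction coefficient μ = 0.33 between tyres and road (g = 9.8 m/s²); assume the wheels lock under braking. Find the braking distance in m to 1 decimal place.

91 mph × 0.44704 = 40.6806 m/s.
a = μg = 0.33 × 9.8 = 3.234 m/s².
Braking distance = v²/(2a) = 40.6806² / (2 × 3.234) = 1654.911 / 6.468 = 255.861 m.

Braking distance ≈ 255.9 m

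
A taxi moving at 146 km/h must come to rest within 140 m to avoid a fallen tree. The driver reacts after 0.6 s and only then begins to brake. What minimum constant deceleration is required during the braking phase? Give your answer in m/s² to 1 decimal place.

146 km/h ÷ 3.6 = 40.5556 m/s.
Distance covered during reaction = 40.5556 × 0.6 = 24.333 m.
Distance available for braking: 140 − 24.333 = 115.667 m.
v² = 2a·d ⇒ a = v²/(2d) = 40.5556² / (2 × 115.667) = 1644.757 / 231.334 = 7.1099 m/s².

Required deceleration ≈ 7.1 m/s²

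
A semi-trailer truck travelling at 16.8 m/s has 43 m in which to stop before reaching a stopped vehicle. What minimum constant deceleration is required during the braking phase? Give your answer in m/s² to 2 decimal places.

Required deceleration ≈ 3.28 m/s²

v² = 2a·d ⇒ a = v²/(2d) = 16.8000² / (2 × 43.000) = 282.240 / 86.000 = 3.2819 m/s².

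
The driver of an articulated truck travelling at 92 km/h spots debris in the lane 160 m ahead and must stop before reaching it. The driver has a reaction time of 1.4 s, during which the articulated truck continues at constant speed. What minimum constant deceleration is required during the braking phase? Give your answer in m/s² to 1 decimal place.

92 km/h ÷ 3.6 = 25.5556 m/s.
Distance covered during reaction = 25.5556 × 1.4 = 35.778 m.
Distance available for braking: 160 − 35.778 = 124.222 m.
v² = 2a·d ⇒ a = v²/(2d) = 25.5556² / (2 × 124.222) = 653.089 / 248.444 = 2.6287 m/s².

Required deceleration ≈ 2.6 m/s²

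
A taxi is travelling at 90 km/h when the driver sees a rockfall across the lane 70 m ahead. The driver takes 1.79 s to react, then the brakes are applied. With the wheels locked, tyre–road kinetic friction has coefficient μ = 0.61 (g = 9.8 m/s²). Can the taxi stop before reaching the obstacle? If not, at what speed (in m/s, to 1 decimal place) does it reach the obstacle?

No — it strikes the obstacle at 18.0 m/s

90 km/h ÷ 3.6 = 25.0000 m/s.
a = μg = 0.61 × 9.8 = 5.978 m/s².
Reaction distance = 25.0000 × 1.79 = 44.750 m.
Braking distance needed to stop: v²/(2a) = 625.000 / 11.956 = 52.275 m, so total needed = 44.750 + 52.275 = 97.025 m > 70 m — it cannot stop.
Distance remaining when braking begins: 70 − 44.750 = 25.250 m.
v² = v₀² − 2a·d = 625.000 − 2 × 5.978 × 25.250 = 323.111 m²/s².
v = √323.111 = 17.975 m/s.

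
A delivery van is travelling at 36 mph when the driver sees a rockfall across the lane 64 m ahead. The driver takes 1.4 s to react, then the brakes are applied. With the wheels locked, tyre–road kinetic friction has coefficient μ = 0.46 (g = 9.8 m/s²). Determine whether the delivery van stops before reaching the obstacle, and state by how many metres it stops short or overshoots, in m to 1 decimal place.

36 mph × 0.44704 = 16.0934 m/s.
a = μg = 0.46 × 9.8 = 4.508 m/s².
Reaction distance = 16.0934 × 1.4 = 22.531 m.
Braking distance = v²/(2a) = 258.998 / 9.016 = 28.726 m.
Total stopping distance = 22.531 + 28.726 = 51.257 m, vs 64 m available — it stops with 64 − 51.257 = 12.743 m to spare.

Yes — it stops 12.7 m short of the obstacle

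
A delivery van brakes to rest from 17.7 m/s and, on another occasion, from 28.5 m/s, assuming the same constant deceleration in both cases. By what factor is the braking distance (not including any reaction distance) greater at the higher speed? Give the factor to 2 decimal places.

Braking distance d = v²/(2a), so with a fixed, d ∝ v².
Factor = (28.5/17.7)² = 1.6102² = 2.5927.

Factor ≈ 2.59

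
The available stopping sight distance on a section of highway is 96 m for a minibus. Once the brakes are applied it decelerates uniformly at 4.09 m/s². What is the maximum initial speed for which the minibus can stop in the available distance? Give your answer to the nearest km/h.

Maximum speed ≈ 101 km/h

v²/(2a) = d ⇒ v = √(2 × 4.090 × 96) = √785.28 = 28.0228 m/s.
28.0228 m/s × 3.6 = 100.882 km/h.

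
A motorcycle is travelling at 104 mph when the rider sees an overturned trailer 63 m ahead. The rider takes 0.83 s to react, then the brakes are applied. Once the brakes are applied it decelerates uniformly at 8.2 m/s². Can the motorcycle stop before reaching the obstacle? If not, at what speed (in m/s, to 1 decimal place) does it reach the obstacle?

No — it strikes the obstacle at 42.0 m/s

104 mph × 0.44704 = 46.4922 m/s.
Reaction distance = 46.4922 × 0.83 = 38.589 m.
Braking distance needed to stop: v²/(2a) = 2161.525 / 16.400 = 131.800 m, so total needed = 38.589 + 131.800 = 170.389 m > 63 m — it cannot stop.
Distance remaining when braking begins: 63 − 38.589 = 24.411 m.
v² = v₀² − 2a·d = 2161.525 − 2 × 8.200 × 24.411 = 1761.185 m²/s².
v = √1761.185 = 41.966 m/s.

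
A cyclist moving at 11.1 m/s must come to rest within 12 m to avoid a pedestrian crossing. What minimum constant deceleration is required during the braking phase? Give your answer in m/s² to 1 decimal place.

Required deceleration ≈ 5.1 m/s²

v² = 2a·d ⇒ a = v²/(2d) = 11.1000² / (2 × 12.000) = 123.210 / 24.000 = 5.1338 m/s².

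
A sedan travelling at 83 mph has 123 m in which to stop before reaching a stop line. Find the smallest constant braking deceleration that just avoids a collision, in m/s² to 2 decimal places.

Required deceleration ≈ 5.60 m/s²

83 mph × 0.44704 = 37.1043 m/s.
v² = 2a·d ⇒ a = v²/(2d) = 37.1043² / (2 × 123.000) = 1376.729 / 246.000 = 5.5965 m/s².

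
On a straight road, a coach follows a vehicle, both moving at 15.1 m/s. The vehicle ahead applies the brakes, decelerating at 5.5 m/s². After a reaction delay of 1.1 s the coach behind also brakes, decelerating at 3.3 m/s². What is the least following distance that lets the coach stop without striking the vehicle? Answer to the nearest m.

Minimum gap ≈ 30 m

Leader travels v²/(2a_L) = 228.010 / 11.000 = 20.728 m before stopping.
Follower covers v·t_r = 15.1000 × 1.1 = 16.610 m while reacting, then v²/(2a_F) = 228.010 / 6.600 = 34.547 m while braking, for a total of 16.610 + 34.547 = 51.157 m.
Since a_F ≤ a_L and the follower starts braking later, the follower is never slower than the leader, so the closest approach is when both have stopped.
Minimum gap = 51.157 − 20.728 = 30.429 m.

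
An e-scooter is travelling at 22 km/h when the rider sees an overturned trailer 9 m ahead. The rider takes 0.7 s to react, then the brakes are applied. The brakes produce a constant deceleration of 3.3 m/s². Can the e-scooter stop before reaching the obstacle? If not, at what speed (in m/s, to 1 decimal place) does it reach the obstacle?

22 km/h ÷ 3.6 = 6.1111 m/s.
Reaction distance = 6.1111 × 0.7 = 4.278 m.
Braking distance needed to stop: v²/(2a) = 37.346 / 6.600 = 5.658 m, so total needed = 4.278 + 5.658 = 9.936 m > 9 m — it cannot stop.
Distance remaining when braking begins: 9 − 4.278 = 4.722 m.
v² = v₀² − 2a·d = 37.346 − 2 × 3.300 × 4.722 = 6.181 m²/s².
v = √6.181 = 2.486 m/s.

No — it strikes the obstacle at 2.5 m/s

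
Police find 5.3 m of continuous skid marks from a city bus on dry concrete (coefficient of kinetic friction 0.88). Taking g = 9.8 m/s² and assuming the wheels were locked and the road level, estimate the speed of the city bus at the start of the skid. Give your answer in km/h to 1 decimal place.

Deceleration a = μg = 0.88 × 9.8 = 8.624 m/s².
v = √(2a·d) = √(2 × 8.624 × 5.3) = √91.414 = 9.5611 m/s.
= 9.5611 × 3.6 = 34.420 km/h.

Initial speed ≈ 34.4 km/h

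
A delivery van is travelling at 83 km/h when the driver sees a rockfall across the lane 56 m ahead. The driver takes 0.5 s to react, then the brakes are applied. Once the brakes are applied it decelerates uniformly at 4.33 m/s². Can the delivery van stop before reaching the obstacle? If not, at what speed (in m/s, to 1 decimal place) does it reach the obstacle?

83 km/h ÷ 3.6 = 23.0556 m/s.
Reaction distance = 23.0556 × 0.5 = 11.528 m.
Braking distance needed to stop: v²/(2a) = 531.561 / 8.660 = 61.381 m, so total needed = 11.528 + 61.381 = 72.909 m > 56 m — it cannot stop.
Distance remaining when braking begins: 56 − 11.528 = 44.472 m.
v² = v₀² − 2a·d = 531.561 − 2 × 4.330 × 44.472 = 146.433 m²/s².
v = √146.433 = 12.101 m/s.

No — it strikes the obstacle at 12.1 m/s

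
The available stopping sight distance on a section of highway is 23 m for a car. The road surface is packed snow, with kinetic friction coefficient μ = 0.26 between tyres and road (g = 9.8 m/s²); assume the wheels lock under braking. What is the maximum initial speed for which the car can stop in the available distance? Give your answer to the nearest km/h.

Maximum speed ≈ 39 km/h

a = μg = 0.26 × 9.8 = 2.548 m/s².
v²/(2a) = d ⇒ v = √(2 × 2.548 × 23) = √117.21 = 10.8264 m/s.
10.8264 m/s × 3.6 = 38.975 km/h.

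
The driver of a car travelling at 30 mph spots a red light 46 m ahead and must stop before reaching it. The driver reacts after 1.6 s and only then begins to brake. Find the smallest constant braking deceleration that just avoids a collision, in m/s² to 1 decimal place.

Required deceleration ≈ 3.7 m/s²

30 mph × 0.44704 = 13.4112 m/s.
Distance covered during reaction = 13.4112 × 1.6 = 21.458 m.
Distance available for braking: 46 − 21.458 = 24.542 m.
v² = 2a·d ⇒ a = v²/(2d) = 13.4112² / (2 × 24.542) = 179.860 / 49.084 = 3.6643 m/s².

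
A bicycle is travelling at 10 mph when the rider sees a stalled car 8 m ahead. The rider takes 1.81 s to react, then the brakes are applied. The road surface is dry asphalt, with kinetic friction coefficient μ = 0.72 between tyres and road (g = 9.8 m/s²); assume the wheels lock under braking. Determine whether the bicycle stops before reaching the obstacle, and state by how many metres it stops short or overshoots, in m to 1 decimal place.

10 mph × 0.44704 = 4.4704 m/s.
a = μg = 0.72 × 9.8 = 7.056 m/s².
Reaction distance = 4.4704 × 1.81 = 8.091 m.
Braking distance = v²/(2a) = 19.984 / 14.112 = 1.416 m.
Total stopping distance = 8.091 + 1.416 = 9.507 m, vs 8 m available — it cannot stop in time and overshoots by 9.507 − 8 = 1.507 m.

No — it overshoots by 1.5 m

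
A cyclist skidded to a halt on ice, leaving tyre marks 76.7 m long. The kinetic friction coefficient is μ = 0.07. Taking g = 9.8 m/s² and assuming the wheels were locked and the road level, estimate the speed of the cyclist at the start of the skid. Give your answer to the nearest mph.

Initial speed ≈ 23 mph

Deceleration a = μg = 0.07 × 9.8 = 0.686 m/s².
v = √(2a·d) = √(2 × 0.686 × 76.7) = √105.232 = 10.2583 m/s.
= 10.2583 ÷ 0.44704 = 22.947 mph.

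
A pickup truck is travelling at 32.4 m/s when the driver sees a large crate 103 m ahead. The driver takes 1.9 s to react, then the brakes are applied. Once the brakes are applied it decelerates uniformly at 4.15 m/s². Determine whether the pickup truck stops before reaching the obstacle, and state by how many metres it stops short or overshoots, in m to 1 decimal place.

No — it overshoots by 85.0 m

Reaction distance = 32.4000 × 1.9 = 61.560 m.
Braking distance = v²/(2a) = 1049.760 / 8.300 = 126.477 m.
Total stopping distance = 61.560 + 126.477 = 188.037 m, vs 103 m available — it cannot stop in time and overshoots by 188.037 − 103 = 85.037 m.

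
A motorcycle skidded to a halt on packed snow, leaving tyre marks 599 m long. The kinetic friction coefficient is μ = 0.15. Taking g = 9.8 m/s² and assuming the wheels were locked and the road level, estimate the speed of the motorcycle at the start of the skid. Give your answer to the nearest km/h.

Initial speed ≈ 151 km/h

Deceleration a = μg = 0.15 × 9.8 = 1.470 m/s².
v = √(2a·d) = √(2 × 1.470 × 599) = √1761.060 = 41.9650 m/s.
= 41.9650 × 3.6 = 151.074 km/h.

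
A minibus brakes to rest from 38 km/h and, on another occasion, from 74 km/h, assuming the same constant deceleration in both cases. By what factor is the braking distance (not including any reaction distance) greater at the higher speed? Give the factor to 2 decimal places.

Braking distance d = v²/(2a), so with a fixed, d ∝ v².
Factor = (74/38)² = 1.9474² = 3.7924.

Factor ≈ 3.79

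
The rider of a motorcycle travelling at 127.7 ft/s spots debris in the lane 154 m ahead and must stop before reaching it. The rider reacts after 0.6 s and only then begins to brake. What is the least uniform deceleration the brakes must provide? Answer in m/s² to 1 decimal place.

127.7 ft/s × 0.3048 = 38.9230 m/s.
Distance covered during reaction = 38.9230 × 0.6 = 23.354 m.
Distance available for braking: 154 − 23.354 = 130.646 m.
v² = 2a·d ⇒ a = v²/(2d) = 38.9230² / (2 × 130.646) = 1515.000 / 261.292 = 5.7981 m/s².

Required deceleration ≈ 5.8 m/s²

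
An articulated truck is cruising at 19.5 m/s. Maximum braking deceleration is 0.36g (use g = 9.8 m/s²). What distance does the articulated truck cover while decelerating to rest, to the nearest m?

a = 0.36 × 9.8 = 3.528 m/s².
Braking distance = v²/(2a) = 19.5000² / (2 × 3.528) = 380.250 / 7.056 = 53.890 m.

Braking distance ≈ 54 m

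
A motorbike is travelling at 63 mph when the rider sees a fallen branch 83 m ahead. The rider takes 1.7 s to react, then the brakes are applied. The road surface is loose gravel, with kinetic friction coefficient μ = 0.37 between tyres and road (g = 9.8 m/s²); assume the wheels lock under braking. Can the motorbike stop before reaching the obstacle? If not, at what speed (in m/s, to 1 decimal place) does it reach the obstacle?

No — it strikes the obstacle at 23.2 m/s

63 mph × 0.44704 = 28.1635 m/s.
a = μg = 0.37 × 9.8 = 3.626 m/s².
Reaction distance = 28.1635 × 1.7 = 47.878 m.
Braking distance needed to stop: v²/(2a) = 793.183 / 7.252 = 109.374 m, so total needed = 47.878 + 109.374 = 157.252 m > 83 m — it cannot stop.
Distance remaining when braking begins: 83 − 47.878 = 35.122 m.
v² = v₀² − 2a·d = 793.183 − 2 × 3.626 × 35.122 = 538.478 m²/s².
v = √538.478 = 23.205 m/s.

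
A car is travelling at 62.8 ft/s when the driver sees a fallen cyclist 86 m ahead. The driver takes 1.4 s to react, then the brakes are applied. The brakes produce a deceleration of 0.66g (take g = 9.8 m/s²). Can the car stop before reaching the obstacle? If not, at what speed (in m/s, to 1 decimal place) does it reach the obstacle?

62.8 ft/s × 0.3048 = 19.1414 m/s.
a = 0.66 × 9.8 = 6.468 m/s².
Reaction distance = 19.1414 × 1.4 = 26.798 m.
Braking distance = v²/(2a) = 366.393 / 12.936 = 28.324 m.
Total stopping distance = 26.798 + 28.324 = 55.122 m, vs 86 m available — it stops with 86 − 55.122 = 30.878 m to spare.

Yes — it stops about 30.9 m short of the obstacle, so it never reaches it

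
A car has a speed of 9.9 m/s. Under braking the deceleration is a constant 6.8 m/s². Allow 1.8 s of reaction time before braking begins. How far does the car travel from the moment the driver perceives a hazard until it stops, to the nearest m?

Total stopping distance ≈ 25 m

Reaction distance = v·t_r = 9.9000 × 1.8 = 17.820 m.
Braking distance = v²/(2a) = 9.9000² / (2 × 6.800) = 98.010 / 13.600 = 7.207 m.
Total = 17.820 + 7.207 = 25.027 m.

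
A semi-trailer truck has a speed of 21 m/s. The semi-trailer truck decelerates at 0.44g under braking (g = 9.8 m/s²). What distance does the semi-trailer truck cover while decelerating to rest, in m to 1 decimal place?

Braking distance ≈ 51.1 m

a = 0.44 × 9.8 = 4.312 m/s².
Braking distance = v²/(2a) = 21.0000² / (2 × 4.312) = 441.000 / 8.624 = 51.136 m.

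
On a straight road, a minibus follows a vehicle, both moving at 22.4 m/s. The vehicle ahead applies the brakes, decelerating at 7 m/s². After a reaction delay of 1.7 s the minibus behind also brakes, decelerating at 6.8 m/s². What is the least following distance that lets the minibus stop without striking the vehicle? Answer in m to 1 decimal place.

Leader travels v²/(2a_L) = 501.760 / 14.000 = 35.840 m before stopping.
Follower covers v·t_r = 22.4000 × 1.7 = 38.080 m while reacting, then v²/(2a_F) = 501.760 / 13.600 = 36.894 m while braking, for a total of 38.080 + 36.894 = 74.974 m.
Since a_F ≤ a_L and the follower starts braking later, the follower is never slower than the leader, so the closest approach is when both have stopped.
Minimum gap = 74.974 − 35.840 = 39.134 m.

Minimum gap ≈ 39.1 m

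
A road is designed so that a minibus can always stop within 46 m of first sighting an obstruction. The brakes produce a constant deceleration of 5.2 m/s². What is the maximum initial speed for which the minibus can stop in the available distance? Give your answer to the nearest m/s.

Maximum speed ≈ 22 m/s

v²/(2a) = d ⇒ v = √(2 × 5.200 × 46) = √478.40 = 21.8724 m/s.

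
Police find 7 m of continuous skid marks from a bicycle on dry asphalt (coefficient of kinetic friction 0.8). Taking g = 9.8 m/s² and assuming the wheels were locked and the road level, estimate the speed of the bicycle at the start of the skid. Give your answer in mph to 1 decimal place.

Deceleration a = μg = 0.8 × 9.8 = 7.840 m/s².
v = √(2a·d) = √(2 × 7.840 × 7) = √109.760 = 10.4766 m/s.
= 10.4766 ÷ 0.44704 = 23.435 mph.

Initial speed ≈ 23.4 mph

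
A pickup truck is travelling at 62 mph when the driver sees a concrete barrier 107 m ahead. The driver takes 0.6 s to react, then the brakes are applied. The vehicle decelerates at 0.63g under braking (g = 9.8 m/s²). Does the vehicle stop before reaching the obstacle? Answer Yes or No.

62 mph × 0.44704 = 27.7165 m/s.
a = 0.63 × 9.8 = 6.174 m/s².
Reaction distance = 27.7165 × 0.6 = 16.630 m.
Braking distance = v²/(2a) = 768.204 / 12.348 = 62.213 m.
Total stopping distance = 16.630 + 62.213 = 78.843 m, vs 107 m available — it stops with 107 − 78.843 = 28.157 m to spare.

Yes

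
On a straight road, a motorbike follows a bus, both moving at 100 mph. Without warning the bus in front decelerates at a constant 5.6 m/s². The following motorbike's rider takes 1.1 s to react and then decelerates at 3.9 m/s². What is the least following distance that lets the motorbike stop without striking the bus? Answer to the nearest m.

Minimum gap ≈ 127 m

100 mph × 0.44704 = 44.7040 m/s.
Leader travels v²/(2a_L) = 1998.448 / 11.200 = 178.433 m before stopping.
Follower covers v·t_r = 44.7040 × 1.1 = 49.174 m while reacting, then v²/(2a_F) = 1998.448 / 7.800 = 256.211 m while braking, for a total of 49.174 + 256.211 = 305.385 m.
Since a_F ≤ a_L and the follower starts braking later, the follower is never slower than the leader, so the closest approach is when both have stopped.
Minimum gap = 305.385 − 178.433 = 126.952 m.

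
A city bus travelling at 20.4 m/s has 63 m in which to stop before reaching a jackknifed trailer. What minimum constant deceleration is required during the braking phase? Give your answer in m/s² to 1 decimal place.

Required deceleration ≈ 3.3 m/s²

v² = 2a·d ⇒ a = v²/(2d) = 20.4000² / (2 × 63.000) = 416.160 / 126.000 = 3.3029 m/s².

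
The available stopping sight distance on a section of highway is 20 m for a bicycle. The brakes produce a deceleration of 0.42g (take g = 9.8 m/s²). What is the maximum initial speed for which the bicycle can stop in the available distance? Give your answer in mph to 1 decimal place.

Maximum speed ≈ 28.7 mph

a = 0.42 × 9.8 = 4.116 m/s².
v²/(2a) = d ⇒ v = √(2 × 4.116 × 20) = √164.64 = 12.8312 m/s.
12.8312 m/s ÷ 0.44704 = 28.703 mph.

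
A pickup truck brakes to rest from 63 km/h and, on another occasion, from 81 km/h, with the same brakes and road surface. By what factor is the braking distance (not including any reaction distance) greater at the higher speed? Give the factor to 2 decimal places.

Braking distance d = v²/(2a), so with a fixed, d ∝ v².
Factor = (81/63)² = 1.2857² = 1.6530.

Factor ≈ 1.65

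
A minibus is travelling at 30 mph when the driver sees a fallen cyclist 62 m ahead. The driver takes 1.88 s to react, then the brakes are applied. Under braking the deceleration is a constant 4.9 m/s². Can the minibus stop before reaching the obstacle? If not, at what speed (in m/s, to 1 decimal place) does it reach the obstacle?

30 mph × 0.44704 = 13.4112 m/s.
Reaction distance = 13.4112 × 1.88 = 25.213 m.
Braking distance = v²/(2a) = 179.860 / 9.800 = 18.353 m.
Total stopping distance = 25.213 + 18.353 = 43.566 m, vs 62 m available — it stops with 62 − 43.566 = 18.434 m to spare.

Yes — it stops about 18.4 m short of the obstacle, so it never reaches it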